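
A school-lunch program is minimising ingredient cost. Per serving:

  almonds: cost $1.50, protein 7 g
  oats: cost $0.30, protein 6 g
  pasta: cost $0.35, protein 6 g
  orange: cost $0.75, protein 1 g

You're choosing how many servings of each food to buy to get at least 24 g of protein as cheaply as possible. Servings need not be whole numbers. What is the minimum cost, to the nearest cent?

Cost per g of protein: oats $0.0500, pasta $0.0583, almonds $0.2143, orange $0.7500.
With no serving limits, use only oats: 24 g / 6 g = 4 servings × $0.30 = $1.20.

$1.20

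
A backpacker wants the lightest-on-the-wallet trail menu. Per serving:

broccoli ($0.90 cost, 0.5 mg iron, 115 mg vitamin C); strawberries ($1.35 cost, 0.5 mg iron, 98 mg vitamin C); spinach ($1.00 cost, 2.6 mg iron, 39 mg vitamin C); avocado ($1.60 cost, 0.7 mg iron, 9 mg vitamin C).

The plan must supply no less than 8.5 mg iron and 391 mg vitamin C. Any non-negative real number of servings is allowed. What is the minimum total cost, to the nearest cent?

Two binding constraints pin down two serving amounts, so the optimal mix uses at most two foods. The candidates are each food alone (scaled to the tighter of iron/vitamin C) and each pair with both constraints tight.
broccoli only: max(8.5/0.5, 391/115) = 17 servings → $15.30.
strawberries only: max(8.5/0.5, 391/98) = 17 servings → $22.95.
spinach only: max(8.5/2.6, 391/39) = 10.03 servings → $10.03.
avocado only: max(8.5/0.7, 391/9) = 43.44 servings → $69.51.
broccoli + strawberries: the both-tight solution has a negative serving — not a feasible corner.
broccoli + spinach with both tight: 2.451 servings and 2.798 servings → $5.00.
broccoli + avocado with both tight: 2.595 servings and 10.29 servings → $18.80.
strawberries + spinach with both tight: 2.912 servings and 2.709 servings → $6.64.
strawberries + avocado with both tight: 3.076 servings and 9.945 servings → $20.07.
spinach + avocado with both targets exact would need a negative amount; discard.
Cheapest feasible corner: $5.00.

$5.00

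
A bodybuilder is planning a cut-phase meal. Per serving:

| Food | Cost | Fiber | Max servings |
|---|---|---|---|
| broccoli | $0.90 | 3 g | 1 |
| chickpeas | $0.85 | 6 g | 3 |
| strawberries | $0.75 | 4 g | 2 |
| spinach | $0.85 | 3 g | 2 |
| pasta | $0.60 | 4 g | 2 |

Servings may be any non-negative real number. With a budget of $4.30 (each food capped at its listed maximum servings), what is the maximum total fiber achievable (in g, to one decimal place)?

28.9 g

Fiber per dollar: chickpeas 7.059, pasta 6.667, strawberries 5.333, spinach 3.529, broccoli 3.333.
Take 3 servings of chickpeas: spends $2.55, +18.0 g fiber (running total 18.0 g).
Take 2 servings of pasta: spends $1.20, +8.0 g fiber (running total 26.0 g).
Take 0.7333 servings of strawberries: spends $0.55, +2.9 g fiber (running total 28.9 g).
Filling greedily by fiber-per-dollar is optimal for one linear limit, giving 28.9 g.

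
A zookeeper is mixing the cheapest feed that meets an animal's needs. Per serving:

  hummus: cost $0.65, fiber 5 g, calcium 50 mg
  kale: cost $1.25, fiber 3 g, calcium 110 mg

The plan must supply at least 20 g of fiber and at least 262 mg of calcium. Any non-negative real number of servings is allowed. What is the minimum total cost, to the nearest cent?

$3.27

Compare the cost at each extreme point of the feasible region.
hummus only: max(20/5, 262/50) = 5.24 servings → $3.41.
kale only: max(20/3, 262/110) = 6.667 servings → $8.33.
hummus + kale with both tight: 3.535 servings and 0.775 servings → $3.27.
So the least-cost plan costs $3.27.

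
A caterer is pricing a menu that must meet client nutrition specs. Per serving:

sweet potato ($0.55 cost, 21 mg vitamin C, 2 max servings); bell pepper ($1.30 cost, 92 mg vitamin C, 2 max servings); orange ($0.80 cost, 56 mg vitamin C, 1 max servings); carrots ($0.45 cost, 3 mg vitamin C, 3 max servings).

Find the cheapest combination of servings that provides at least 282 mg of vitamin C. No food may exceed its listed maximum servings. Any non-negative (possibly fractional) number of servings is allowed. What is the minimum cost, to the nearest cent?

$4.50

Cost per mg of vitamin C: bell pepper $0.0141, orange $0.0143, sweet potato $0.0262, carrots $0.1500.
Take 2 servings of bell pepper: +184.0 mg vitamin C for $2.60 (total $2.60, still need 98.0 mg).
Take 1 serving of orange: +56.0 mg vitamin C for $0.80 (total $3.40, still need 42.0 mg).
Take 2 servings of sweet potato: +42.0 mg vitamin C for $1.10 (total $4.50, still need 0.0 mg).
Filling from the cheapest source first is optimal under one linear minimum: $4.50.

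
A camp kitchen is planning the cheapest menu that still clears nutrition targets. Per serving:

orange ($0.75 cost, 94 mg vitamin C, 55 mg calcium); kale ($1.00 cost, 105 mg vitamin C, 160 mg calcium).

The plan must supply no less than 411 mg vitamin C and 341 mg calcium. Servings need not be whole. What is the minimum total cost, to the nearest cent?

This is a tiny linear program; its minimum lies at a vertex of the feasible set. List the vertices and price them.
orange only: max(411/94, 341/55) = 6.2 servings → $4.65.
kale only: max(411/105, 341/160) = 3.914 servings → $3.91.
orange + kale with both tight: 3.233 servings and 1.02 servings → $3.44.
Cheapest feasible corner: $3.44.

$3.44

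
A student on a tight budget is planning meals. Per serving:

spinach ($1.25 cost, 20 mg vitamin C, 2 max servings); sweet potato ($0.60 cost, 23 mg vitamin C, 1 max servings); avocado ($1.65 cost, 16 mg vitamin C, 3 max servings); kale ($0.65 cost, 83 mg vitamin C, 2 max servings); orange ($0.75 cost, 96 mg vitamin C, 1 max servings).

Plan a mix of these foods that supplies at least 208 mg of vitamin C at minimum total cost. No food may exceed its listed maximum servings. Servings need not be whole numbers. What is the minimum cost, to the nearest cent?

$1.63

Cost per mg of vitamin C: orange $0.0078, kale $0.0078, sweet potato $0.0261, spinach $0.0625, avocado $0.1031.
Take 1 serving of orange: +96.0 mg vitamin C for $0.75 (total $0.75, still need 112.0 mg).
Take 1.349 servings of kale: +112.0 mg vitamin C for $0.88 (total $1.63, still need 0.0 mg).
Filling from the cheapest source first is optimal under one linear minimum: $1.63.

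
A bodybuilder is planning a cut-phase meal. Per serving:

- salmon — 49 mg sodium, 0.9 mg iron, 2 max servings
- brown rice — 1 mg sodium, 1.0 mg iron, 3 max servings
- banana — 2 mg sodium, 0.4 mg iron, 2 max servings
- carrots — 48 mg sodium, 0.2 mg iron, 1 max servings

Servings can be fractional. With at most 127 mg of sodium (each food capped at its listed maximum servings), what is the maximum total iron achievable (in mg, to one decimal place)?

5.7 mg

Iron per mg sodium: brown rice 1, banana 0.2, salmon 0.01837, carrots 0.004167.
Take 3 servings of brown rice: uses 3 mg sodium, +3.0 mg iron (running total 3.0 mg).
Take 2 servings of banana: uses 4 mg sodium, +0.8 mg iron (running total 3.8 mg).
Take 2 servings of salmon: uses 98 mg sodium, +1.8 mg iron (running total 5.6 mg).
Take 0.4583 servings of carrots: uses 22 mg sodium, +0.1 mg iron (running total 5.7 mg).
Filling greedily by iron-per-mg sodium is optimal for one linear limit, giving 5.7 mg.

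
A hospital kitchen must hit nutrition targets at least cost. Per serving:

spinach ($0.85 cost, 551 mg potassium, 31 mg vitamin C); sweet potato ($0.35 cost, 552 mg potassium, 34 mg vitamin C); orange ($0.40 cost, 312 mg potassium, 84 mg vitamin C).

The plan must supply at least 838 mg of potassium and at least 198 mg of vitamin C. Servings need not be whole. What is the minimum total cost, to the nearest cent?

At the optimum either one food covers both requirements or two foods hit both targets exactly; no other combination can be cheaper.
spinach only: max(838/551, 198/31) = 6.387 servings → $5.43.
sweet potato only: max(838/552, 198/34) = 5.824 servings → $2.04.
orange only: max(838/312, 198/84) = 2.686 servings → $1.07.
spinach + sweet potato: intersection lies outside the first quadrant.
spinach + orange with both tight: 0.2353 servings and 2.27 servings → $1.11.
sweet potato + orange with both tight: 0.2409 servings and 2.26 servings → $0.99.
The minimum over all feasible corners is $0.99.

$0.99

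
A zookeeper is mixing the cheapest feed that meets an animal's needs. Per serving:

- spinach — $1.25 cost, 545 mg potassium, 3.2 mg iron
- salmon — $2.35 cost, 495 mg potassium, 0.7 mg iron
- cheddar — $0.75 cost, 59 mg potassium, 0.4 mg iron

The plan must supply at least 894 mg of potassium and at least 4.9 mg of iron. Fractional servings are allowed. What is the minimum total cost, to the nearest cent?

At the optimum either one food covers both requirements or two foods hit both targets exactly; no other combination can be cheaper.
spinach only: max(894/545, 4.9/3.2) = 1.64 servings → $2.05.
salmon only: max(894/495, 4.9/0.7) = 7 servings → $16.45.
cheddar only: max(894/59, 4.9/0.4) = 15.15 servings → $11.36.
spinach + salmon with both tight: 1.497 servings and 0.1583 servings → $2.24.
spinach + cheddar: intersection lies outside the first quadrant.
salmon + cheddar with both tight: 0.4371 servings and 11.49 servings → $9.64.
Cheapest feasible corner: $2.05.

$2.05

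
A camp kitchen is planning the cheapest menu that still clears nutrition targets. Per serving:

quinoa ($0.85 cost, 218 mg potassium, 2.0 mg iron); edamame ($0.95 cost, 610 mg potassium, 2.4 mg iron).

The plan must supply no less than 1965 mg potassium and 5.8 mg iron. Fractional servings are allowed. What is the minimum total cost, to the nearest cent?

For a min-cost LP with two ≥-constraints, a basic feasible solution has at most two positive variables.
quinoa only: max(1965/218, 5.8/2.0) = 9.014 servings → $7.66.
edamame only: max(1965/610, 5.8/2.4) = 3.221 servings → $3.06.
quinoa + edamame with both targets exact would need a negative amount; discard.
So the least-cost plan costs $3.06.

$3.06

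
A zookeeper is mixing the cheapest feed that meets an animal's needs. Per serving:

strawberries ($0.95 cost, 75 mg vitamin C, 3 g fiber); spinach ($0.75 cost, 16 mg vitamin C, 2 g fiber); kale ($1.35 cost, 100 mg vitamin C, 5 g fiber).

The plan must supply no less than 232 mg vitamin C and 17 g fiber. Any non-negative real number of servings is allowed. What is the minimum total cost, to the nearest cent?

$4.59

Two binding constraints pin down two serving amounts, so the optimal mix uses at most two foods. The candidates are each food alone (scaled to the tighter of vitamin C/fiber) and each pair with both constraints tight.
strawberries only: max(232/75, 17/3) = 5.667 servings → $5.38.
spinach only: max(232/16, 17/2) = 14.5 servings → $10.88.
kale only: max(232/100, 17/5) = 3.4 servings → $4.59.
strawberries + spinach with both tight: 1.882 servings and 5.676 servings → $6.05.
strawberries + kale: intersection lies outside the first quadrant.
spinach + kale with both tight: 4.5 servings and 1.6 servings → $5.54.
The minimum over all feasible corners is $4.59.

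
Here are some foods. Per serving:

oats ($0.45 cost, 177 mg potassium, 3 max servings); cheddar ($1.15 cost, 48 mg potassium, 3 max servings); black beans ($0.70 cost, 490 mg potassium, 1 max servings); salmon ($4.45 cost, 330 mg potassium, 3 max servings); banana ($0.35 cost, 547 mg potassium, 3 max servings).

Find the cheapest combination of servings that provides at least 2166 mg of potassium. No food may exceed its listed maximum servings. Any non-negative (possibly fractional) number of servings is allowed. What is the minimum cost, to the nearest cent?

Cost per mg of potassium: banana $0.0006, black beans $0.0014, oats $0.0025, salmon $0.0135, cheddar $0.0240.
Take 3 servings of banana: +1641.0 mg potassium for $1.05 (total $1.05, still need 525.0 mg).
Take 1 serving of black beans: +490.0 mg potassium for $0.70 (total $1.75, still need 35.0 mg).
Take 0.1977 servings of oats: +35.0 mg potassium for $0.09 (total $1.84, still need 0.0 mg).
Greedy by cheapest-per-mg is optimal for a single linear constraint, so the minimum cost is $1.84.

$1.84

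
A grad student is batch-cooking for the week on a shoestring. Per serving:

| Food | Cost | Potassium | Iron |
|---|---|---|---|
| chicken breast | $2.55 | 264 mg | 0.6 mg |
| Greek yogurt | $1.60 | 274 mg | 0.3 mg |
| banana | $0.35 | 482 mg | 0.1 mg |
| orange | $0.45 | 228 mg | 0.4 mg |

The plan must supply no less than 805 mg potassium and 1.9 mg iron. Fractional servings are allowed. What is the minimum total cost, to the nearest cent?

$2.14

chicken breast only: max(805/264, 1.9/0.6) = 3.167 servings → $8.07.
Greek yogurt only: max(805/274, 1.9/0.3) = 6.333 servings → $10.13.
banana only: max(805/482, 1.9/0.1) = 19 servings → $6.65.
orange only: max(805/228, 1.9/0.4) = 4.75 servings → $2.14.
chicken breast + Greek yogurt: intersection lies outside the first quadrant.
chicken breast + banana: the both-tight solution has a negative serving — not a feasible corner.
chicken breast + orange: intersection lies outside the first quadrant.
Greek yogurt + banana with both targets exact would need a negative amount; discard.
Greek yogurt + orange: intersection lies outside the first quadrant.
banana + orange: intersection lies outside the first quadrant.
Cheapest feasible corner: $2.14.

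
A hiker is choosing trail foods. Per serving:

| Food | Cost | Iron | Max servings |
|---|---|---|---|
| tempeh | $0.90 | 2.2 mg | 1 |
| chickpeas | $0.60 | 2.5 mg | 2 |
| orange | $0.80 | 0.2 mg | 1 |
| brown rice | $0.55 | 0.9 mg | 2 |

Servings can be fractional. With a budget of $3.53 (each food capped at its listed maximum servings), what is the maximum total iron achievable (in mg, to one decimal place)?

9.1 mg

Iron per dollar: chickpeas 4.167, tempeh 2.444, brown rice 1.636, orange 0.25.
Take 2 servings of chickpeas: spends $1.20, +5.0 mg iron (running total 5.0 mg).
Take 1 serving of tempeh: spends $0.90, +2.2 mg iron (running total 7.2 mg).
Take 2 servings of brown rice: spends $1.10, +1.8 mg iron (running total 9.0 mg).
Take 0.4125 servings of orange: spends $0.33, +0.1 mg iron (running total 9.1 mg).
Greedy by best ratio exhausts the cost allowance optimally: 9.1 mg.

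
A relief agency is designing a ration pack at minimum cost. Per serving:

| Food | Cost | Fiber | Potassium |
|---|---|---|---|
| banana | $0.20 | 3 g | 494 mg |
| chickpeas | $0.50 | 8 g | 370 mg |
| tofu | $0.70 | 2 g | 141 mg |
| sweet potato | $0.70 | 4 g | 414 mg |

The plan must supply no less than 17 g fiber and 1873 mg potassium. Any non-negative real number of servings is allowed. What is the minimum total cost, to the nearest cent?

Two binding constraints pin down two serving amounts, so the optimal mix uses at most two foods. The candidates are each food alone (scaled to the tighter of fiber/potassium) and each pair with both constraints tight.
banana only: max(17/3, 1873/494) = 5.667 servings → $1.13.
chickpeas only: max(17/8, 1873/370) = 5.062 servings → $2.53.
tofu only: max(17/2, 1873/141) = 13.28 servings → $9.30.
sweet potato only: max(17/4, 1873/414) = 4.524 servings → $3.17.
banana + chickpeas with both tight: 3.059 servings and 0.9778 servings → $1.10.
banana + tofu with both tight: 2.388 servings and 4.919 servings → $3.92.
banana + sweet potato with both tight: 0.6185 servings and 3.786 servings → $2.77.
chickpeas + tofu with both targets exact would need a negative amount; discard.
chickpeas + sweet potato: intersection lies outside the first quadrant.
tofu + sweet potato: intersection lies outside the first quadrant.
Cheapest feasible corner: $1.10.

$1.10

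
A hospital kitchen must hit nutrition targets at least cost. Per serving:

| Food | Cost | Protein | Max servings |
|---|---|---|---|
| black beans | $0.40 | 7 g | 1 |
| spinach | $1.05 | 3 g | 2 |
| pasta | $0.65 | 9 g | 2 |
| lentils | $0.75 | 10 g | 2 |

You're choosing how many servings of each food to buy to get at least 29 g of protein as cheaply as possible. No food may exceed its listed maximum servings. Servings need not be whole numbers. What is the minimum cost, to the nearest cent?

$2.00

Cost per g of protein: black beans $0.0571, pasta $0.0722, lentils $0.0750, spinach $0.3500.
Take 1 serving of black beans: +7.0 g protein for $0.40 (total $0.40, still need 22.0 g).
Take 2 servings of pasta: +18.0 g protein for $1.30 (total $1.70, still need 4.0 g).
Take 0.4 servings of lentils: +4.0 g protein for $0.30 (total $2.00, still need 0.0 g).
Filling from the cheapest source first is optimal under one linear minimum: $2.00.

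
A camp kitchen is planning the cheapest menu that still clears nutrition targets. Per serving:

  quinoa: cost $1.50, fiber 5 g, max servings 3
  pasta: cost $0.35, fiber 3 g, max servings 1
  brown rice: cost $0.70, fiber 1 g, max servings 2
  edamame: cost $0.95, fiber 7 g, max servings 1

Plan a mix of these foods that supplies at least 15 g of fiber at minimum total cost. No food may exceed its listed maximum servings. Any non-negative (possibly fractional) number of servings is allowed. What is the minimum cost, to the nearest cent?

Cost per g of fiber: pasta $0.1167, edamame $0.1357, quinoa $0.3000, brown rice $0.7000.
Take 1 serving of pasta: +3.0 g fiber for $0.35 (total $0.35, still need 12.0 g).
Take 1 serving of edamame: +7.0 g fiber for $0.95 (total $1.30, still need 5.0 g).
Take 1 serving of quinoa: +5.0 g fiber for $1.50 (total $2.80, still need 0.0 g).
Filling from the cheapest source first is optimal under one linear minimum: $2.80.

$2.80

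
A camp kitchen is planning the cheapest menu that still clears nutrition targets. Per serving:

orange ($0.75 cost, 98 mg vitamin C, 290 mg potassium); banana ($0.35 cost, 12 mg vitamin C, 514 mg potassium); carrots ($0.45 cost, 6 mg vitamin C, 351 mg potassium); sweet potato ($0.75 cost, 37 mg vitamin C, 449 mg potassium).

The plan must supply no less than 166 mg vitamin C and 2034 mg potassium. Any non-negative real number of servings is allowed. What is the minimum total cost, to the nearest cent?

$2.10

Minimising a linear cost over {vitamin C ≥ 166, potassium ≥ 2034, servings ≥ 0} — the optimum is at a vertex, using one or two foods.
orange only: max(166/98, 2034/290) = 7.014 servings → $5.26.
banana only: max(166/12, 2034/514) = 13.83 servings → $4.84.
carrots only: max(166/6, 2034/351) = 27.67 servings → $12.45.
sweet potato only: max(166/37, 2034/449) = 4.53 servings → $3.40.
orange + banana with both tight: 1.299 servings and 3.224 servings → $2.10.
orange + carrots with both tight: 1.41 servings and 4.63 servings → $3.14.
orange + sweet potato: the both-tight solution has a negative serving — not a feasible corner.
banana + carrots with both targets exact would need a negative amount; discard.
banana + sweet potato with both tight: 0.05312 servings and 4.469 servings → $3.37.
carrots + sweet potato with both tight: 0.07034 servings and 4.475 servings → $3.39.
Cheapest feasible corner: $2.10.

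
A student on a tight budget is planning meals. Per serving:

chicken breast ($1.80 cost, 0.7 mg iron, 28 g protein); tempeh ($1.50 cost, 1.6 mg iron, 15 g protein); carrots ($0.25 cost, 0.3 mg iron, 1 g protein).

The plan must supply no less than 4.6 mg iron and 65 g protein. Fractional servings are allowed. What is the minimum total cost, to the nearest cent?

An LP optimum is at a vertex; with two nutrient constraints at most two foods are used. Check each candidate.
chicken breast only: max(4.6/0.7, 65/28) = 6.571 servings → $11.83.
tempeh only: max(4.6/1.6, 65/15) = 4.333 servings → $6.50.
carrots only: max(4.6/0.3, 65/1) = 65 servings → $16.25.
chicken breast + tempeh with both tight: 1.02 servings and 2.429 servings → $5.48.
chicken breast + carrots with both tight: 1.935 servings and 10.82 servings → $6.19.
tempeh + carrots: intersection lies outside the first quadrant.
So the least-cost plan costs $5.48.

$5.48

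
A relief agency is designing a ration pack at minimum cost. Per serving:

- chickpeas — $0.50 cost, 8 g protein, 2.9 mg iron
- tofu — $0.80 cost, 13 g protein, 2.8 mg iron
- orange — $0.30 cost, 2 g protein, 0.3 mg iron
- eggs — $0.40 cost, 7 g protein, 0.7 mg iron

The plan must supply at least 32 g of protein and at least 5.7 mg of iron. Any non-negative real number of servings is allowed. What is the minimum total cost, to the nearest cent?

$1.88

Compare the cost at each extreme point of the feasible region.
chickpeas only: max(32/8, 5.7/2.9) = 4 servings → $2.00.
tofu only: max(32/13, 5.7/2.8) = 2.462 servings → $1.97.
orange only: max(32/2, 5.7/0.3) = 19 servings → $5.70.
eggs only: max(32/7, 5.7/0.7) = 8.143 servings → $3.26.
chickpeas + tofu with both targets exact would need a negative amount; discard.
chickpeas + orange with both tight: 0.5294 servings and 13.88 servings → $4.43.
chickpeas + eggs with both tight: 1.19 servings and 3.211 servings → $1.88.
tofu + orange with both tight: 1.059 servings and 9.118 servings → $3.58.
tofu + eggs with both tight: 1.667 servings and 1.476 servings → $1.92.
orange + eggs: the both-tight solution has a negative serving — not a feasible corner.
The minimum over all feasible corners is $1.88.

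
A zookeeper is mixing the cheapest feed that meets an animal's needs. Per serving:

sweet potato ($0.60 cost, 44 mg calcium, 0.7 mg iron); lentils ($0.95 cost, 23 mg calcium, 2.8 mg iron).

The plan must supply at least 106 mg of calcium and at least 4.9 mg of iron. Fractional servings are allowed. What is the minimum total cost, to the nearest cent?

$2.29

The cheapest plan sits at a corner of the feasible region — with two constraints it uses at most two foods.
sweet potato only: max(106/44, 4.9/0.7) = 7 servings → $4.20.
lentils only: max(106/23, 4.9/2.8) = 4.609 servings → $4.38.
sweet potato + lentils with both tight: 1.719 servings and 1.32 servings → $2.29.
Cheapest feasible corner: $2.29.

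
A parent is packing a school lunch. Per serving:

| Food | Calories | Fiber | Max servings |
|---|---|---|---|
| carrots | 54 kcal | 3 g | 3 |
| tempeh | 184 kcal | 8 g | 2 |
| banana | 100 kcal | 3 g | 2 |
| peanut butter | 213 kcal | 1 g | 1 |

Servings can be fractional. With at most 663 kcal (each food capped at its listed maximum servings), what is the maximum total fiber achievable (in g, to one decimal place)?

Fiber per kcal: carrots 0.05556, tempeh 0.04348, banana 0.03, peanut butter 0.004695.
Take 3 servings of carrots: uses 162 kcal, +9.0 g fiber (running total 9.0 g).
Take 2 servings of tempeh: uses 368 kcal, +16.0 g fiber (running total 25.0 g).
Take 1.33 servings of banana: uses 133 kcal, +4.0 g fiber (running total 29.0 g).
Filling greedily by fiber-per-kcal is optimal for one linear limit, giving 29.0 g.

29.0 g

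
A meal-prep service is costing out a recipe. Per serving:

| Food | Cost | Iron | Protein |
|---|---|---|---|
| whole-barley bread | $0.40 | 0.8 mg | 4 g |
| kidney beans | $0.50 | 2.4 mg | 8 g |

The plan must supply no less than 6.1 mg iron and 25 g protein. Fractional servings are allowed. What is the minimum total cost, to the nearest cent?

$1.56

A basic optimal solution has at most two foods positive. Try each food alone and each pair with both targets met exactly.
whole-barley bread only: max(6.1/0.8, 25/4) = 7.625 servings → $3.05.
kidney beans only: max(6.1/2.4, 25/8) = 3.125 servings → $1.56.
whole-barley bread + kidney beans with both tight: 3.5 servings and 1.375 servings → $2.09.
The minimum over all feasible corners is $1.56.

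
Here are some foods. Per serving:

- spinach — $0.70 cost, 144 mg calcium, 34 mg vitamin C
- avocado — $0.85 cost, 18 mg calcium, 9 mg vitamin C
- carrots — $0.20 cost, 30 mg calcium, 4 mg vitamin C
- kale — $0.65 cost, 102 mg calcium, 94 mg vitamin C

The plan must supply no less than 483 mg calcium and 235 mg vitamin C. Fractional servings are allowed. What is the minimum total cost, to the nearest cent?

$2.61

Compare the cost at each extreme point of the feasible region.
spinach only: max(483/144, 235/34) = 6.912 servings → $4.84.
avocado only: max(483/18, 235/9) = 26.83 servings → $22.81.
carrots only: max(483/30, 235/4) = 58.75 servings → $11.75.
kale only: max(483/102, 235/94) = 4.735 servings → $3.08.
spinach + avocado with both tight: 0.1711 servings and 25.46 servings → $21.76.
spinach + carrots: intersection lies outside the first quadrant.
spinach + kale with both tight: 2.129 servings and 1.73 servings → $2.61.
avocado + carrots with both tight: 25.85 servings and 0.5909 servings → $22.09.
avocado + kale with both targets exact would need a negative amount; discard.
carrots + kale with both tight: 8.886 servings and 2.122 servings → $3.16.
Cheapest feasible corner: $2.61.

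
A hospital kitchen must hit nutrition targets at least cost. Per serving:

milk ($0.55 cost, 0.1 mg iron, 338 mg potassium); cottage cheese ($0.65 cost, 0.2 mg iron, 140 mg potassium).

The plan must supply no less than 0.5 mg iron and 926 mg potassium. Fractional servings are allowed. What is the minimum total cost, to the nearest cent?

Minimising a linear cost over {iron ≥ 0.5, potassium ≥ 926, servings ≥ 0} — the optimum is at a vertex, using one or two foods.
milk only: max(0.5/0.1, 926/338) = 5 servings → $2.75.
cottage cheese only: max(0.5/0.2, 926/140) = 6.614 servings → $4.30.
milk + cottage cheese with both tight: 2.149 servings and 1.425 servings → $2.11.
The minimum over all feasible corners is $2.11.

$2.11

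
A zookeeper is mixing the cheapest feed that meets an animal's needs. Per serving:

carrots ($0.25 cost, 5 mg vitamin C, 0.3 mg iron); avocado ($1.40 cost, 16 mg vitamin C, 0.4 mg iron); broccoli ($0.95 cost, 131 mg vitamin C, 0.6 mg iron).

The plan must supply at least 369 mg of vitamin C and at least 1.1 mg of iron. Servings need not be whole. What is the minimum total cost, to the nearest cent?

Compare the cost at each extreme point of the feasible region.
carrots only: max(369/5, 1.1/0.3) = 73.8 servings → $18.45.
avocado only: max(369/16, 1.1/0.4) = 23.06 servings → $32.29.
broccoli only: max(369/131, 1.1/0.6) = 2.817 servings → $2.68.
carrots + avocado: the both-tight solution has a negative serving — not a feasible corner.
carrots + broccoli: intersection lies outside the first quadrant.
avocado + broccoli: the both-tight solution has a negative serving — not a feasible corner.
So the least-cost plan costs $2.68.

$2.68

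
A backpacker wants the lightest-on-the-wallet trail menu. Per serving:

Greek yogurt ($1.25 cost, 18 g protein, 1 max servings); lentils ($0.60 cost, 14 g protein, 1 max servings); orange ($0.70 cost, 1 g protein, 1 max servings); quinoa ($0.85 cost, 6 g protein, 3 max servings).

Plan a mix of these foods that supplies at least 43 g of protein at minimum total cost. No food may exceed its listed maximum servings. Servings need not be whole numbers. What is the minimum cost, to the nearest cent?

$3.41

Cost per g of protein: lentils $0.0429, Greek yogurt $0.0694, quinoa $0.1417, orange $0.7000.
Take 1 serving of lentils: +14.0 g protein for $0.60 (total $0.60, still need 29.0 g).
Take 1 serving of Greek yogurt: +18.0 g protein for $1.25 (total $1.85, still need 11.0 g).
Take 1.833 servings of quinoa: +11.0 g protein for $1.56 (total $3.41, still need 0.0 g).
Filling from the cheapest source first is optimal under one linear minimum: $3.41.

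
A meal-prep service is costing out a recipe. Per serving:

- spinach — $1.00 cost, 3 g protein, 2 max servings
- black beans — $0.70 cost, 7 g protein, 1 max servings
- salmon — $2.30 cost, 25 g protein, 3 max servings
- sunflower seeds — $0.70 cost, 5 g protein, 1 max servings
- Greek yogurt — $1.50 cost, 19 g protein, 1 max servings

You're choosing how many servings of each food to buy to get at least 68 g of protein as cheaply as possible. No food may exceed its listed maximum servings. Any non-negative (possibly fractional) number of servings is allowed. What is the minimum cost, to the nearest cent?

Cost per g of protein: Greek yogurt $0.0789, salmon $0.0920, black beans $0.1000, sunflower seeds $0.1400, spinach $0.3333.
Take 1 serving of Greek yogurt: +19.0 g protein for $1.50 (total $1.50, still need 49.0 g).
Take 1.96 servings of salmon: +49.0 g protein for $4.51 (total $6.01, still need 0.0 g).
Greedy by cheapest-per-g is optimal for a single linear constraint, so the minimum cost is $6.01.

$6.01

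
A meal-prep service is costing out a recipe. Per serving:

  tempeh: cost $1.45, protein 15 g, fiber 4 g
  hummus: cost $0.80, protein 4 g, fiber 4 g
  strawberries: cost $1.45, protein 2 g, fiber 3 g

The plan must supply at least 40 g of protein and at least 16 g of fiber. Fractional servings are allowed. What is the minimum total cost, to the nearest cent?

$4.62

This is a tiny linear program; its minimum lies at a vertex of the feasible set. List the vertices and price them.
tempeh only: max(40/15, 16/4) = 4 servings → $5.80.
hummus only: max(40/4, 16/4) = 10 servings → $8.00.
strawberries only: max(40/2, 16/3) = 20 servings → $29.00.
tempeh + hummus with both tight: 2.182 servings and 1.818 servings → $4.62.
tempeh + strawberries with both tight: 2.378 servings and 2.162 servings → $6.58.
hummus + strawberries: the both-tight solution has a negative serving — not a feasible corner.
So the least-cost plan costs $4.62.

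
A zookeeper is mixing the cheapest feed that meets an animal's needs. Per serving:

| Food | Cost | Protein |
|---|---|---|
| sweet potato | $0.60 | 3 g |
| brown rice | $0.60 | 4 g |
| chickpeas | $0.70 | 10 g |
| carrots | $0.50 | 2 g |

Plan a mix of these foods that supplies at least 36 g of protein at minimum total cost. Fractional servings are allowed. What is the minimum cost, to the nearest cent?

Cost per g of protein: chickpeas $0.0700, brown rice $0.1500, sweet potato $0.2000, carrots $0.2500.
With no serving limits, use only chickpeas: 36 g / 10 g = 3.6 servings × $0.70 = $2.52.

$2.52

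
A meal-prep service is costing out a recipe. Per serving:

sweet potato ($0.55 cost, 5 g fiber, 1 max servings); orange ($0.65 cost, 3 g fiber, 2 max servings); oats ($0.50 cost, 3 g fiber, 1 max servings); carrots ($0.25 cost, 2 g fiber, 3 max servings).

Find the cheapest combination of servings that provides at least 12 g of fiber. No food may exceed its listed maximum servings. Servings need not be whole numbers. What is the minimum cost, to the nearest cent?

$1.47

Cost per g of fiber: sweet potato $0.1100, carrots $0.1250, oats $0.1667, orange $0.2167.
Take 1 serving of sweet potato: +5.0 g fiber for $0.55 (total $0.55, still need 7.0 g).
Take 3 servings of carrots: +6.0 g fiber for $0.75 (total $1.30, still need 1.0 g).
Take 0.3333 servings of oats: +1.0 g fiber for $0.17 (total $1.47, still need 0.0 g).
Greedy by cheapest-per-g is optimal for a single linear constraint, so the minimum cost is $1.47.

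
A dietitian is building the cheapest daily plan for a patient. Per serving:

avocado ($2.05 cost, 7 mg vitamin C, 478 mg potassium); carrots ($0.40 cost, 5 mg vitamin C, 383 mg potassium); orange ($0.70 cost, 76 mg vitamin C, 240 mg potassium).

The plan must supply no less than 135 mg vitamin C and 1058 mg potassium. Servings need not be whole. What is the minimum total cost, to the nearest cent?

$1.85

With two linear requirements the optimum uses one or two foods; enumerate the corners.
avocado only: max(135/7, 1058/478) = 19.29 servings → $39.54.
carrots only: max(135/5, 1058/383) = 27 servings → $10.80.
orange only: max(135/76, 1058/240) = 4.408 servings → $3.09.
avocado + carrots: the both-tight solution has a negative serving — not a feasible corner.
avocado + orange with both tight: 1.386 servings and 1.649 servings → $3.99.
carrots + orange with both tight: 1.72 servings and 1.663 servings → $1.85.
The minimum over all feasible corners is $1.85.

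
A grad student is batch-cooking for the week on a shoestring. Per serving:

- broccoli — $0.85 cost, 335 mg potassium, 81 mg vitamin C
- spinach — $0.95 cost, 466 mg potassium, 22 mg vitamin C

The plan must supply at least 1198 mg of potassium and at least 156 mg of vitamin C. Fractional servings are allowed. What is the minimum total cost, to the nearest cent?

$2.70

This is a tiny linear program; its minimum lies at a vertex of the feasible set. List the vertices and price them.
broccoli only: max(1198/335, 156/81) = 3.576 servings → $3.04.
spinach only: max(1198/466, 156/22) = 7.091 servings → $6.74.
broccoli + spinach with both tight: 1.526 servings and 1.474 servings → $2.70.
Cheapest feasible corner: $2.70.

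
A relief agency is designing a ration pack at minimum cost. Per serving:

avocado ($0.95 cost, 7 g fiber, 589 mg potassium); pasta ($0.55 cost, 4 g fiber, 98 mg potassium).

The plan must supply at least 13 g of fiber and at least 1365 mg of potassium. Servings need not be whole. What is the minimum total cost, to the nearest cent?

The cheapest plan sits at a corner of the feasible region — with two constraints it uses at most two foods.
avocado only: max(13/7, 1365/589) = 2.317 servings → $2.20.
pasta only: max(13/4, 1365/98) = 13.93 servings → $7.66.
avocado + pasta: the both-tight solution has a negative serving — not a feasible corner.
Cheapest feasible corner: $2.20.

$2.20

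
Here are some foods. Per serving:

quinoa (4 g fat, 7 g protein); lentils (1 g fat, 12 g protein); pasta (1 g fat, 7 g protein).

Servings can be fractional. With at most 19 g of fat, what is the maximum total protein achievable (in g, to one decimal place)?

228.0 g

Protein per g fat: lentils 12, pasta 7, quinoa 1.75.
With no serving limits, spend the whole fat allowance on lentils: 19 g / 1 g × 12 g = 228.0 g.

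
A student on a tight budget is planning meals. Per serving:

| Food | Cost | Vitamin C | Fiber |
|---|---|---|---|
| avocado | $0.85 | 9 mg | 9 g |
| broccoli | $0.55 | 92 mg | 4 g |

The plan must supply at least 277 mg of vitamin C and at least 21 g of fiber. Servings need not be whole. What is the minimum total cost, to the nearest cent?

Minimising a linear cost over {vitamin C ≥ 277, fiber ≥ 21, servings ≥ 0} — the optimum is at a vertex, using one or two foods.
avocado only: max(277/9, 21/9) = 30.78 servings → $26.16.
broccoli only: max(277/92, 21/4) = 5.25 servings → $2.89.
avocado + broccoli with both tight: 1.04 servings and 2.909 servings → $2.48.
The minimum over all feasible corners is $2.48.

$2.48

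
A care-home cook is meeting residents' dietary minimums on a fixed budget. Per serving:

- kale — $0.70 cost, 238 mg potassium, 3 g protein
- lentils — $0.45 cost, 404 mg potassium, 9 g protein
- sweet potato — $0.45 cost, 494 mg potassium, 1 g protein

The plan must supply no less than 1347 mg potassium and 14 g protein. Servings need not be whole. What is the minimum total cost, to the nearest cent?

$1.34

At the optimum either one food covers both requirements or two foods hit both targets exactly; no other combination can be cheaper.
kale only: max(1347/238, 14/3) = 5.66 servings → $3.96.
lentils only: max(1347/404, 14/9) = 3.334 servings → $1.50.
sweet potato only: max(1347/494, 14/1) = 14 servings → $6.30.
kale + lentils: the both-tight solution has a negative serving — not a feasible corner.
kale + sweet potato with both tight: 4.477 servings and 0.5699 servings → $3.39.
lentils + sweet potato with both tight: 1.378 servings and 1.6 servings → $1.34.
The minimum over all feasible corners is $1.34.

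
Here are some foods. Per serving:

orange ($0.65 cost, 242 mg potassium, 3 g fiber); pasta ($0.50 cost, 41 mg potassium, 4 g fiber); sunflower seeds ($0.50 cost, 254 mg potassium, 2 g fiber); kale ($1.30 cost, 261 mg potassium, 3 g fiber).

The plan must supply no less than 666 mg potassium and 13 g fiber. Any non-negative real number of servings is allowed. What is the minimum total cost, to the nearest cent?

An LP optimum is at a vertex; with two nutrient constraints at most two foods are used. Check each candidate.
orange only: max(666/242, 13/3) = 4.333 servings → $2.82.
pasta only: max(666/41, 13/4) = 16.24 servings → $8.12.
sunflower seeds only: max(666/254, 13/2) = 6.5 servings → $3.25.
kale only: max(666/261, 13/3) = 4.333 servings → $5.63.
orange + pasta with both tight: 2.522 servings and 1.359 servings → $2.32.
orange + sunflower seeds: the both-tight solution has a negative serving — not a feasible corner.
orange + kale with both targets exact would need a negative amount; discard.
pasta + sunflower seeds with both tight: 2.109 servings and 2.282 servings → $2.20.
pasta + kale with both tight: 1.515 servings and 2.314 servings → $3.77.
sunflower seeds + kale: the both-tight solution has a negative serving — not a feasible corner.
So the least-cost plan costs $2.20.

$2.20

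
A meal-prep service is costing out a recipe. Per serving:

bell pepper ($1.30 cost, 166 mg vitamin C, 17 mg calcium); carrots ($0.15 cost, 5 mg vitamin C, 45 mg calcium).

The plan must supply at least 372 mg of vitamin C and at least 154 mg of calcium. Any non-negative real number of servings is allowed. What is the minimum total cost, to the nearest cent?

bell pepper only: max(372/166, 154/17) = 9.059 servings → $11.78.
carrots only: max(372/5, 154/45) = 74.4 servings → $11.16.
bell pepper + carrots with both tight: 2.162 servings and 2.605 servings → $3.20.
Cheapest feasible corner: $3.20.

$3.20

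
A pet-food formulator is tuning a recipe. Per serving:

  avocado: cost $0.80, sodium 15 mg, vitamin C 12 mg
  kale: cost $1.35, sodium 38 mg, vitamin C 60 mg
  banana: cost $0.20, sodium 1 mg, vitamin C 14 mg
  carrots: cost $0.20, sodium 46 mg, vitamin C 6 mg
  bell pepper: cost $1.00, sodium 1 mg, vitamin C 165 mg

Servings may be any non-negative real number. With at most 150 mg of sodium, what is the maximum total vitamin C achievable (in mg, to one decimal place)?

Vitamin C per mg sodium: bell pepper 165, banana 14, kale 1.579, avocado 0.8, carrots 0.1304.
With no serving limits, spend the whole sodium allowance on bell pepper: 150 mg / 1 mg × 165 mg = 24750.0 mg.

24750.0 mg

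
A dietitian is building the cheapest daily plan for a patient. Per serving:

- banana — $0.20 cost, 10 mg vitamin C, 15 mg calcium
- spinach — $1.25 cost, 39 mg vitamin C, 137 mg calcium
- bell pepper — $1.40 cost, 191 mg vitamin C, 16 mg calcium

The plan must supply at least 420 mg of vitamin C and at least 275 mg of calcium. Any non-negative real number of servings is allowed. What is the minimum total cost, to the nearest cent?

$4.81

Check every corner: each single food scaled to meet both minima, and each pair solved so both constraints bind.
banana only: max(420/10, 275/15) = 42 servings → $8.40.
spinach only: max(420/39, 275/137) = 10.77 servings → $13.46.
bell pepper only: max(420/191, 275/16) = 17.19 servings → $24.06.
banana + spinach: intersection lies outside the first quadrant.
banana + bell pepper with both tight: 16.93 servings and 1.312 servings → $5.22.
spinach + bell pepper with both tight: 1.793 servings and 1.833 servings → $4.81.
So the least-cost plan costs $4.81.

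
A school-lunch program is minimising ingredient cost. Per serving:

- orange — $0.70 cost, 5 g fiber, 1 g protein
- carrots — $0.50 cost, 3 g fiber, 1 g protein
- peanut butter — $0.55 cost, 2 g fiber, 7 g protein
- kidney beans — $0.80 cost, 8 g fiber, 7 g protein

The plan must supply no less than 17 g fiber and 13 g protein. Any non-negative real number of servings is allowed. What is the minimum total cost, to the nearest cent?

$1.70

For a min-cost LP with two ≥-constraints, a basic feasible solution has at most two positive variables.
orange only: max(17/5, 13/1) = 13 servings → $9.10.
carrots only: max(17/3, 13/1) = 13 servings → $6.50.
peanut butter only: max(17/2, 13/7) = 8.5 servings → $4.67.
kidney beans only: max(17/8, 13/7) = 2.125 servings → $1.70.
orange + carrots: intersection lies outside the first quadrant.
orange + peanut butter with both tight: 2.818 servings and 1.455 servings → $2.77.
orange + kidney beans with both tight: 0.5556 servings and 1.778 servings → $1.81.
carrots + peanut butter with both tight: 4.895 servings and 1.158 servings → $3.08.
carrots + kidney beans with both tight: 1.154 servings and 1.692 servings → $1.93.
peanut butter + kidney beans: the both-tight solution has a negative serving — not a feasible corner.
Cheapest feasible corner: $1.70.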